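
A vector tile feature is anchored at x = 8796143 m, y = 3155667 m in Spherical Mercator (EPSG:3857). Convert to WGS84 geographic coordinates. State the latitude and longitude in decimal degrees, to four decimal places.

lat 27.2574°, lon 79.0171°

R = 6378137 m. λ = x/R = 79.01709698°.
φ = 2·arctan(exp(y/R)) − 90° = 2·arctan(1.64011) − 90° = 27.25739642°.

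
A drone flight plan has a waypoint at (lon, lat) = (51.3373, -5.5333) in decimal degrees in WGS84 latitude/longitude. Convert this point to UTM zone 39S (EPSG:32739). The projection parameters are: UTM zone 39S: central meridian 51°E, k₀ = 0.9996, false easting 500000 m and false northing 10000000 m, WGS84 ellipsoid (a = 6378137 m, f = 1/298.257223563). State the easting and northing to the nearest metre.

E 537360 m, N 9388374 m

Zone 39 central meridian λ₀ = 6×39 − 183 = 51°; Δλ = +0.3373°.
Transverse Mercator on WGS84 with k₀ = 0.9996 gives E = 537359.529 m, N = 9388374.434 m.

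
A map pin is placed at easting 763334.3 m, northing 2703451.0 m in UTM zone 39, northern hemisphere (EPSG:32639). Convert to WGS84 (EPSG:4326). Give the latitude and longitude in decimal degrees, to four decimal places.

Zone 39N: λ₀ = 51°, k₀ = 0.9996, false easting 500000 m.
Meridian distance M = (N − FN)/k₀ = 2704532.8 m.
Inverse transverse Mercator on WGS84 gives φ = 24.42230031°, λ = 53.59699997°.

lat 24.4223°, lon 53.5970°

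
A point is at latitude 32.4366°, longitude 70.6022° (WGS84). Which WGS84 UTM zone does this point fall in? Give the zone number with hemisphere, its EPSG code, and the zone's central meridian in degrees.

UTM zone = ⌊(λ + 180)/6⌋ + 1; 70.6022° ∈ [66°, 72°) → zone 42.
Hemisphere: N (φ ≥ 0).
Central meridian λ₀ = 6×42 − 183 = 69°.
EPSG code: 32642.

Zone 42N (EPSG:32642), central meridian 69°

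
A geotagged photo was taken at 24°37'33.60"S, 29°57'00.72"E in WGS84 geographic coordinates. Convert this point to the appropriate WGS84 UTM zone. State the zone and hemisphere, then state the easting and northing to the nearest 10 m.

Longitude 29.9502° lies in the 6° band [24°, 30°), giving zone 35; latitude is south of the equator, so 35S.
Zone 35 central meridian λ₀ = 6×35 − 183 = 27°; Δλ = +2.9502°.
Transverse Mercator on WGS84 with k₀ = 0.9996 gives E = 798685.412 m, N = 7273257.529 m.

Zone 35S: E 798690 m, N 7273260 m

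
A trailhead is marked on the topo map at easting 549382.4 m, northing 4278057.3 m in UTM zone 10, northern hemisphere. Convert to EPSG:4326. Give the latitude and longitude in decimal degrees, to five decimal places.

Zone 10N: λ₀ = -123°, k₀ = 0.9996, false easting 500000 m.
Meridian distance M = (N − FN)/k₀ = 4279769.2 m.
Inverse transverse Mercator on WGS84 gives φ = 38.64969973°, λ = -122.43249980°.

lat 38.64970°, lon -122.43250°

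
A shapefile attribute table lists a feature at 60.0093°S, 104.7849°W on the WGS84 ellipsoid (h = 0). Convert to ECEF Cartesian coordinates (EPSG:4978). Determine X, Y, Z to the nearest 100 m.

X -815600 m, Y -3090400 m, Z -5501000 m

WGS84: a = 6378137 m, e² = 0.006694380; N(φ) = a/√(1−e²sin²φ) = 6394212.197 m.
X = (N+h)·cosφ·cosλ = -815643.152 m; Y = (N+h)·cosφ·sinλ = -3090382.966 m; Z = (N(1−e²)+h)·sinφ = -5500995.129 m.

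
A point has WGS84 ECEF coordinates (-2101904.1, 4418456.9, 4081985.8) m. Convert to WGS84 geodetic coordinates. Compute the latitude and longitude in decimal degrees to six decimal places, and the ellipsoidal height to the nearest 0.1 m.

lat 40.026300°, lon 115.440900°, h 2742.2 m

λ = atan2(Y, X) = 115.44089987°; p = √(X²+Y²) = 4892929.8 m.
Bowring's method on WGS84 (a = 6378137 m, b = 6356752.314 m) gives φ = 40.02630032°, h = 2742.198 m.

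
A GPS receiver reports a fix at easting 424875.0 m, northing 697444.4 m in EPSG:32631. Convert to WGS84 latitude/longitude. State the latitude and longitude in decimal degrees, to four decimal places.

lat 6.3093°, lon 2.3208°

Zone 31N: λ₀ = 3°, k₀ = 0.9996, false easting 500000 m.
Meridian distance M = (N − FN)/k₀ = 697723.5 m.
Inverse transverse Mercator on WGS84 gives φ = 6.30930006°, λ = 2.32079959°.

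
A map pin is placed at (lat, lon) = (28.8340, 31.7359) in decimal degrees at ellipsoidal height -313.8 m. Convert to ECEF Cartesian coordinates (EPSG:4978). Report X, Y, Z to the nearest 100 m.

X 4755400 m, Y 2941100 m, Z 3057600 m

WGS84: a = 6378137 m, e² = 0.006694380; N(φ) = a/√(1−e²sin²φ) = 6383108.286 m.
X = (N+h)·cosφ·cosλ = 4755434.177 m; Y = (N+h)·cosφ·sinλ = 2941133.795 m; Z = (N(1−e²)+h)·sinφ = 3057645.265 m.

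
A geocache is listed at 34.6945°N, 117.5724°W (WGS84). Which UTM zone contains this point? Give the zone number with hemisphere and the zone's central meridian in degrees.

UTM zone = ⌊(λ + 180)/6⌋ + 1; -117.5724° ∈ [-120°, -114°) → zone 11.
Hemisphere: N (φ ≥ 0).
Central meridian λ₀ = 6×11 − 183 = -117°.

Zone 11N, central meridian -117°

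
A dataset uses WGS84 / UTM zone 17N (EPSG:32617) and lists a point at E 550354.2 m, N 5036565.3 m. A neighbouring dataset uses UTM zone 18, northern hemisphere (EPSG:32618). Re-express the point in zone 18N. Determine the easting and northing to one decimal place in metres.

UTM 17N → geographic: φ = 45.48079984°, λ = -80.35569984°.
UTM 18N (λ₀ = -75°) forward: E = 81444.172 m, N = 5050331.843 m.

E 81444.2 m, N 5050331.8 m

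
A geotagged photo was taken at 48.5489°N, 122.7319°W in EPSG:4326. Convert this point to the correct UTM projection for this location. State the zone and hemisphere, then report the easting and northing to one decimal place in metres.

Longitude -122.7319° lies in the 6° band [-126°, -120°), giving zone 10; latitude is north of the equator, so 10N.
Zone 10 central meridian λ₀ = 6×10 − 183 = -123°; Δλ = +0.2681°.
Transverse Mercator on WGS84 with k₀ = 0.9996 gives E = 519785.978 m, N = 5377345.804 m.

Zone 10N: E 519786.0 m, N 5377345.8 m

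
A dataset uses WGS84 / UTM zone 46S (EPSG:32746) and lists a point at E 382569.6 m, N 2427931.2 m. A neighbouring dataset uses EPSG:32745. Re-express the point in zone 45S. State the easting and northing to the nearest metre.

UTM 46S → geographic: φ = -68.23769995°, λ = 90.16100039°.
UTM 45S (λ₀ = 87°) forward: E = 630740.111 m, N = 2427283.380 m.

E 630740 m, N 2427283 m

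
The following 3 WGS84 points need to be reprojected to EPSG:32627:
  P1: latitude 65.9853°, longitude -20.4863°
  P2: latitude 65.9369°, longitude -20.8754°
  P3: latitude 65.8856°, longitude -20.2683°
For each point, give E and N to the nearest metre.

P1: E 523328 m, N 7318367 m; P2: E 505669 m, N 7312882 m; P3: E 533357 m, N 7307353 m

UTM zone 27N: λ₀ = -21°, k₀ = 0.9996.
P1 (65.9853°, -20.4863°) → (523328.290, 7318367.069) m.
P2 (65.9369°, -20.8754°) → (505669.133, 7312882.397) m.
P3 (65.8856°, -20.2683°) → (533357.444, 7307353.204) m.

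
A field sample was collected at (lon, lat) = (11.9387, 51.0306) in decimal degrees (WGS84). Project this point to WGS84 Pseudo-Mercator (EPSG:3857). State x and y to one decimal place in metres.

x 1329010.0 m, y 6626708.3 m

Web Mercator is spherical with R = a = 6378137 m.
x = R·λ = 6378137 × 0.208369623 = 1329010.005 m.
y = R·ln tan(π/4 + φ/2) = 6378137 × 1.038972398 = 6626708.294 m.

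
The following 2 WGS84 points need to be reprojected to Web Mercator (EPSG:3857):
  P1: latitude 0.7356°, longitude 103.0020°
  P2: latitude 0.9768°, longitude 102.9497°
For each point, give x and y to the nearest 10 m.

P1: x 11466130 m, y 81890 m; P2: x 11460310 m, y 108740 m

Web Mercator: x = R·λ, y = R·ln tan(π/4+φ/2), R = 6378137 m.
P1 (0.7356°, 103.0020°) → (11466130.191, 81888.867) m.
P2 (0.9768°, 102.9497°) → (11460308.181, 108742.146) m.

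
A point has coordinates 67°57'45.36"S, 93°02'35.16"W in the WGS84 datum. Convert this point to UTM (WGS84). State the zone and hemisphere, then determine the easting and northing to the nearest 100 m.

Zone 15S: E 498200 m, N 2461300 m

Longitude -93.0431° lies in the 6° band [-96°, -90°), giving zone 15; latitude is south of the equator, so 15S.
Zone 15 central meridian λ₀ = 6×15 − 183 = -93°; Δλ = -0.0431°.
Transverse Mercator on WGS84 with k₀ = 0.9996 gives E = 498195.305 m, N = 2461304.831 m.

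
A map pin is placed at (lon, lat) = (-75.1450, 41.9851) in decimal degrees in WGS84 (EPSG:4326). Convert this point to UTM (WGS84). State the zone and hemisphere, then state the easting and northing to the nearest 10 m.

Zone 18N: E 487990 m, N 4648130 m

Longitude -75.1450° lies in the 6° band [-78°, -72°), giving zone 18; latitude is north of the equator, so 18N.
Zone 18 central meridian λ₀ = 6×18 − 183 = -75°; Δλ = -0.1450°.
Transverse Mercator on WGS84 with k₀ = 0.9996 gives E = 487988.643 m, N = 4648132.064 m.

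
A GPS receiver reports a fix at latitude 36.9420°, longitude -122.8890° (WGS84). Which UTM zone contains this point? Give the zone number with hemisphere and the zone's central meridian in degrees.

Zone 10N, central meridian -123°

UTM zone = ⌊(λ + 180)/6⌋ + 1; -122.8890° ∈ [-126°, -120°) → zone 10.
Hemisphere: N (φ ≥ 0).
Central meridian λ₀ = 6×10 − 183 = -123°.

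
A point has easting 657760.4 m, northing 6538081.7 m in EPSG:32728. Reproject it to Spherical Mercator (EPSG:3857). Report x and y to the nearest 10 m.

x -1485300 m, y -3669280 m

Unproject from UTM 28S (λ₀ = -15°) → φ = -31.28090003°, λ = -13.34270043°.
Web Mercator (R = 6378137 m): x = -1485302.618 m, y = -3669283.343 m.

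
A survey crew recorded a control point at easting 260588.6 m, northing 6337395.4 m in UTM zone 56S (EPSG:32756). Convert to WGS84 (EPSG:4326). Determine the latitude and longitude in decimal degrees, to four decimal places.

lat -33.0757°, lon 150.4353°

Zone 56S: λ₀ = 153°, k₀ = 0.9996, false easting 500000 m, false northing 10000000 m.
Meridian distance M = (N − FN)/k₀ = -3664070.2 m.
Inverse transverse Mercator on WGS84 gives φ = -33.07570021°, λ = 150.43529958°.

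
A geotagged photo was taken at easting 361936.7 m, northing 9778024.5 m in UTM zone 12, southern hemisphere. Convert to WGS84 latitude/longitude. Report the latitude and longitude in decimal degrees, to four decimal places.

Zone 12S: λ₀ = -111°, k₀ = 0.9996, false easting 500000 m, false northing 10000000 m.
Meridian distance M = (N − FN)/k₀ = -222064.3 m.
Inverse transverse Mercator on WGS84 gives φ = -2.00779958°, λ = -112.24139957°.

lat -2.0078°, lon -112.2414°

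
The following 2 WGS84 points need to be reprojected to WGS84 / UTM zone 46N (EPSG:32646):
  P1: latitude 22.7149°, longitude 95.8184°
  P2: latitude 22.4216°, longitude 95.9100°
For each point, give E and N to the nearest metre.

UTM zone 46N: λ₀ = 93°, k₀ = 0.9996.
P1 (22.7149°, 95.8184°) → (789519.470, 2514711.021) m.
P2 (22.4216°, 95.9100°) → (799568.656, 2482396.694) m.

P1: E 789519 m, N 2514711 m; P2: E 799569 m, N 2482397 m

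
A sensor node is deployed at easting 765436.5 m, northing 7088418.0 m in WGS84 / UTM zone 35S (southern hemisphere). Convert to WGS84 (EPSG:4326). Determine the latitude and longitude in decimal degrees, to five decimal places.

Zone 35S: λ₀ = 27°, k₀ = 0.9996, false easting 500000 m, false northing 10000000 m.
Meridian distance M = (N − FN)/k₀ = -2912747.1 m.
Inverse transverse Mercator on WGS84 gives φ = -26.29950030°, λ = 29.65850031°.

lat -26.29950°, lon 29.65850°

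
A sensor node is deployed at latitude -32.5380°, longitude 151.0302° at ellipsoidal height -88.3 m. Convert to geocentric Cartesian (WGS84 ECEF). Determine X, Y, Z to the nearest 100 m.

X -4708700 m, Y 2606800 m, Z -3410800 m

WGS84: a = 6378137 m, e² = 0.006694380; N(φ) = a/√(1−e²sin²φ) = 6384322.036 m.
X = (N+h)·cosφ·cosλ = -4708693.321 m; Y = (N+h)·cosφ·sinλ = 2606827.788 m; Z = (N(1−e²)+h)·sinφ = -3410829.015 m.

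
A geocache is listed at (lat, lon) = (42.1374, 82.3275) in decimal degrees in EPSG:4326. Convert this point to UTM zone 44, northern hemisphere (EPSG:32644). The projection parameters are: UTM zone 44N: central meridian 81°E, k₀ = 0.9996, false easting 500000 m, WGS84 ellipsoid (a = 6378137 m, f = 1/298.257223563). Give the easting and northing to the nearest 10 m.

Zone 44 central meridian λ₀ = 6×44 − 183 = 81°; Δλ = +1.3275°.
Transverse Mercator on WGS84 with k₀ = 0.9996 gives E = 609704.565 m, N = 4665884.504 m.

E 609700 m, N 4665880 m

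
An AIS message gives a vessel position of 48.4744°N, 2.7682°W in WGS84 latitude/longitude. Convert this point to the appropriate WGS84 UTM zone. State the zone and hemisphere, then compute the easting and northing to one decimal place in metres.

Zone 30N: E 517132.1 m, N 5369055.9 m

Longitude -2.7682° lies in the 6° band [-6°, 0°), giving zone 30; latitude is north of the equator, so 30N.
Zone 30 central meridian λ₀ = 6×30 − 183 = -3°; Δλ = +0.2318°.
Transverse Mercator on WGS84 with k₀ = 0.9996 gives E = 517132.110 m, N = 5369055.946 m.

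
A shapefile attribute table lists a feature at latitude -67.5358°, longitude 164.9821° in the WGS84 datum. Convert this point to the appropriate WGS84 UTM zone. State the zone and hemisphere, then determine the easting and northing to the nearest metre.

Zone 58S: E 499237 m, N 2508888 m

Longitude 164.9821° lies in the 6° band [162°, 168°), giving zone 58; latitude is south of the equator, so 58S.
Zone 58 central meridian λ₀ = 6×58 − 183 = 165°; Δλ = -0.0179°.
Transverse Mercator on WGS84 with k₀ = 0.9996 gives E = 499236.728 m, N = 2508888.282 m.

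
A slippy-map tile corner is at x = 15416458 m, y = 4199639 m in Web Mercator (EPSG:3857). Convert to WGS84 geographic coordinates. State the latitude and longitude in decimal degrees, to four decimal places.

R = 6378137 m. λ = x/R = 138.48839848°.
φ = 2·arctan(exp(y/R)) − 90° = 2·arctan(1.93178) − 90° = 35.26270309°.

lat 35.2627°, lon 138.4884°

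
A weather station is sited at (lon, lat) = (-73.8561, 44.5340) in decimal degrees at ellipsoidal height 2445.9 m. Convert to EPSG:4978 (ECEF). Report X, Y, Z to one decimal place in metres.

WGS84: a = 6378137 m, e² = 0.006694380; N(φ) = a/√(1−e²sin²φ) = 6388663.794 m.
X = (N+h)·cosφ·cosλ = 1266744.255 m; Y = (N+h)·cosφ·sinλ = -4376151.082 m; Z = (N(1−e²)+h)·sinφ = 4452297.567 m.

X 1266744.3 m, Y -4376151.1 m, Z 4452297.6 m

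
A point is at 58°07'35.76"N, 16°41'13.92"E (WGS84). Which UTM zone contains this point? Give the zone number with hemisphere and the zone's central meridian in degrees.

UTM zone = ⌊(λ + 180)/6⌋ + 1; 16.6872° ∈ [12°, 18°) → zone 33.
Hemisphere: N (φ ≥ 0).
Central meridian λ₀ = 6×33 − 183 = 15°.

Zone 33N, central meridian 15°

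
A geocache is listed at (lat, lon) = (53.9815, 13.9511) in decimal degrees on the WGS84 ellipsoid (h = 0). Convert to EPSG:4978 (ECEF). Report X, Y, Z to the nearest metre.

WGS84: a = 6378137 m, e² = 0.006694380; N(φ) = a/√(1−e²sin²φ) = 6392149.481 m.
X = (N+h)·cosφ·cosλ = 3648000.710 m; Y = (N+h)·cosφ·sinλ = 906242.444 m; Z = (N(1−e²)+h)·sinφ = 5135533.231 m.

X 3648001 m, Y 906242 m, Z 5135533 m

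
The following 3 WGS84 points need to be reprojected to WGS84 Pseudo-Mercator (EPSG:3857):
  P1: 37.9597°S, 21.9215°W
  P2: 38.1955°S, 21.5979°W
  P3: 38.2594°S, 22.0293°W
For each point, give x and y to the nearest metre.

P1: x -2440290 m, y -4573734 m; P2: x -2404267 m, y -4607080 m; P3: x -2452290 m, y -4616135 m

Web Mercator: x = R·λ, y = R·ln tan(π/4+φ/2), R = 6378137 m.
P1 (-37.9597°, -21.9215°) → (-2440290.217, -4573734.338) m.
P2 (-38.1955°, -21.5979°) → (-2404267.230, -4607080.337) m.
P3 (-38.2594°, -22.0293°) → (-2452290.459, -4616135.421) m.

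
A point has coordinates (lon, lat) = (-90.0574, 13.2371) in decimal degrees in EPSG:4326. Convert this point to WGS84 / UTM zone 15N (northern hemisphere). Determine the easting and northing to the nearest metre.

E 818920 m, N 1465232 m

Zone 15 central meridian λ₀ = 6×15 − 183 = -93°; Δλ = +2.9426°.
Transverse Mercator on WGS84 with k₀ = 0.9996 gives E = 818920.278 m, N = 1465232.427 m.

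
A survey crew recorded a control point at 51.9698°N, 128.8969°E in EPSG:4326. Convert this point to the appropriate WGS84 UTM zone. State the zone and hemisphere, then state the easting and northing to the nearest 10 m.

Zone 52N: E 492920 m, N 5757680 m

Longitude 128.8969° lies in the 6° band [126°, 132°), giving zone 52; latitude is north of the equator, so 52N.
Zone 52 central meridian λ₀ = 6×52 − 183 = 129°; Δλ = -0.1031°.
Transverse Mercator on WGS84 with k₀ = 0.9996 gives E = 492917.368 m, N = 5757684.311 m.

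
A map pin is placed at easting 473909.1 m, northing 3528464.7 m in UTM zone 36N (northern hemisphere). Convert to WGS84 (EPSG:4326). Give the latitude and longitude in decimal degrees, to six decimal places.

Zone 36N: λ₀ = 33°, k₀ = 0.9996, false easting 500000 m.
Meridian distance M = (N − FN)/k₀ = 3529876.7 m.
Inverse transverse Mercator on WGS84 gives φ = 31.89169958°, λ = 32.72409958°.

lat 31.891700°, lon 32.724100°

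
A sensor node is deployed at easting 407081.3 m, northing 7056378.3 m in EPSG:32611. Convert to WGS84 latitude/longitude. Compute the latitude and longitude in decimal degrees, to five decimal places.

lat 63.62310°, lon -118.87470°

Zone 11N: λ₀ = -117°, k₀ = 0.9996, false easting 500000 m.
Meridian distance M = (N − FN)/k₀ = 7059202.0 m.
Inverse transverse Mercator on WGS84 gives φ = 63.62309995°, λ = -118.87469989°.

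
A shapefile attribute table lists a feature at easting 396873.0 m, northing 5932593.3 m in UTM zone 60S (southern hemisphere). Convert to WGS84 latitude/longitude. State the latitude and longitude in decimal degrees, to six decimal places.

lat -36.746800°, lon 175.844800°

Zone 60S: λ₀ = 177°, k₀ = 0.9996, false easting 500000 m, false northing 10000000 m.
Meridian distance M = (N − FN)/k₀ = -4069034.3 m.
Inverse transverse Mercator on WGS84 gives φ = -36.74679994°, λ = 175.84479964°.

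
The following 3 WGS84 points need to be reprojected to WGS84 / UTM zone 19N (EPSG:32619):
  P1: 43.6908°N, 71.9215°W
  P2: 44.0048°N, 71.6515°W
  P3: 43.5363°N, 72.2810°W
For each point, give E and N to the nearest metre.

P1: E 264554 m, N 4841680 m; P2: E 287433 m, N 4875824 m; P3: E 234901 m, N 4825604 m

UTM zone 19N: λ₀ = -69°, k₀ = 0.9996.
P1 (43.6908°, -71.9215°) → (264553.547, 4841679.912) m.
P2 (44.0048°, -71.6515°) → (287432.737, 4875824.210) m.
P3 (43.5363°, -72.2810°) → (234901.125, 4825604.087) m.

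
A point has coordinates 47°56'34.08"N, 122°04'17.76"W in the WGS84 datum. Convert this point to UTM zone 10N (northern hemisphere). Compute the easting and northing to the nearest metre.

Zone 10 central meridian λ₀ = 6×10 − 183 = -123°; Δλ = +0.9284°.
Transverse Mercator on WGS84 with k₀ = 0.9996 gives E = 569330.679 m, N = 5310359.784 m.

E 569331 m, N 5310360 m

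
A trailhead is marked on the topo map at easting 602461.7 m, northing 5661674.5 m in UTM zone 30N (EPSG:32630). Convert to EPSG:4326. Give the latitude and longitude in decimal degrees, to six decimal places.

lat 51.097400°, lon -1.536700°

Zone 30N: λ₀ = -3°, k₀ = 0.9996, false easting 500000 m.
Meridian distance M = (N − FN)/k₀ = 5663940.1 m.
Inverse transverse Mercator on WGS84 gives φ = 51.09739958°, λ = -1.53670008°.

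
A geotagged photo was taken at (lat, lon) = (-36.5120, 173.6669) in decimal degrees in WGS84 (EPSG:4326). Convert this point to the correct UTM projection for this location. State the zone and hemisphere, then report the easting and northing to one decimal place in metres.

Zone 59S: E 738823.5 m, N 5955952.4 m

Longitude 173.6669° lies in the 6° band [168°, 174°), giving zone 59; latitude is south of the equator, so 59S.
Zone 59 central meridian λ₀ = 6×59 − 183 = 171°; Δλ = +2.6669°.
Transverse Mercator on WGS84 with k₀ = 0.9996 gives E = 738823.476 m, N = 5955952.392 m.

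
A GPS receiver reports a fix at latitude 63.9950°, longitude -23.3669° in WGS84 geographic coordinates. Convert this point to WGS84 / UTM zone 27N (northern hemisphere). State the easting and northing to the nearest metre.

Zone 27 central meridian λ₀ = 6×27 − 183 = -21°; Δλ = -2.3669°.
Transverse Mercator on WGS84 with k₀ = 0.9996 gives E = 384229.369 m, N = 7098606.576 m.

E 384229 m, N 7098607 m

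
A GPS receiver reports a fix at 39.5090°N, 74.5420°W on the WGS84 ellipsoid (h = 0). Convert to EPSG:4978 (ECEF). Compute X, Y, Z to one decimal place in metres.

X 1313354.8 m, Y -4749320.8 m, Z 4036074.5 m

WGS84: a = 6378137 m, e² = 0.006694380; N(φ) = a/√(1−e²sin²φ) = 6386795.535 m.
X = (N+h)·cosφ·cosλ = 1313354.790 m; Y = (N+h)·cosφ·sinλ = -4749320.765 m; Z = (N(1−e²)+h)·sinφ = 4036074.497 m.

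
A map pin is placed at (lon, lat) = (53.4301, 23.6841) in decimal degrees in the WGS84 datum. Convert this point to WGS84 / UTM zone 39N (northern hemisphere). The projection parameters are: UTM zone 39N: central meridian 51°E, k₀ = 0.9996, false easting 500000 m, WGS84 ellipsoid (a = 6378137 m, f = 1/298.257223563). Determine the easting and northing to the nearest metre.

E 747818 m, N 2621365 m

Zone 39 central meridian λ₀ = 6×39 − 183 = 51°; Δλ = +2.4301°.
Transverse Mercator on WGS84 with k₀ = 0.9996 gives E = 747818.348 m, N = 2621364.646 m.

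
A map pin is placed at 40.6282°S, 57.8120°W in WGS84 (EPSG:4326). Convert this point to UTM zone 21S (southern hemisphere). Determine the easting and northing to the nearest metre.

E 431327 m, N 5502198 m

Zone 21 central meridian λ₀ = 6×21 − 183 = -57°; Δλ = -0.8120°.
Transverse Mercator on WGS84 with k₀ = 0.9996 gives E = 431326.902 m, N = 5502198.057 m.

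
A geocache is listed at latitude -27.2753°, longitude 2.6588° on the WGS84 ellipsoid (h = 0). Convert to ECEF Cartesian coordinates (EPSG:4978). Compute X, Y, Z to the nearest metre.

WGS84: a = 6378137 m, e² = 0.006694380; N(φ) = a/√(1−e²sin²φ) = 6382625.162 m.
X = (N+h)·cosφ·cosλ = 5666865.155 m; Y = (N+h)·cosφ·sinλ = 263158.747 m; Z = (N(1−e²)+h)·sinφ = -2905362.182 m.

X 5666865 m, Y 263159 m, Z -2905362 m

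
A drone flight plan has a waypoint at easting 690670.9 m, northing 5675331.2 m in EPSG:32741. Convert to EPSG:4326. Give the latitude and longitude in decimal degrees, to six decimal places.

Zone 41S: λ₀ = 63°, k₀ = 0.9996, false easting 500000 m, false northing 10000000 m.
Meridian distance M = (N − FN)/k₀ = -4326399.4 m.
Inverse transverse Mercator on WGS84 gives φ = -39.05029957°, λ = 65.20339995°.

lat -39.050300°, lon 65.203400°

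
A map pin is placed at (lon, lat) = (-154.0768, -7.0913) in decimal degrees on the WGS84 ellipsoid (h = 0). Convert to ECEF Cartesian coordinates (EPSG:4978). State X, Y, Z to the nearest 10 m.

X -5692790 m, Y -2767120 m, Z -782150 m

WGS84: a = 6378137 m, e² = 0.006694380; N(φ) = a/√(1−e²sin²φ) = 6378462.383 m.
X = (N+h)·cosφ·cosλ = -5692785.320 m; Y = (N+h)·cosφ·sinλ = -2767117.193 m; Z = (N(1−e²)+h)·sinφ = -782154.928 m.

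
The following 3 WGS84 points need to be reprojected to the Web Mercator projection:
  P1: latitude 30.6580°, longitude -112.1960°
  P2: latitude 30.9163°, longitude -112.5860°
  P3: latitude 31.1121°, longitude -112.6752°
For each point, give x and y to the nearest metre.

Web Mercator: x = R·λ, y = R·ln tan(π/4+φ/2), R = 6378137 m.
P1 (30.6580°, -112.1960°) → (-12489601.589, 3588413.129) m.
P2 (30.9163°, -112.5860°) → (-12533016.190, 3621883.869) m.
P3 (31.1121°, -112.6752°) → (-12542945.889, 3647316.036) m.

P1: x -12489602 m, y 3588413 m; P2: x -12533016 m, y 3621884 m; P3: x -12542946 m, y 3647316 m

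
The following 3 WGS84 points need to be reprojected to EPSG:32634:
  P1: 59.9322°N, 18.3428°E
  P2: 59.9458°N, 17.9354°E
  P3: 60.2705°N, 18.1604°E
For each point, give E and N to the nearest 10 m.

P1: E 351510 m, N 6646840 m; P2: E 328820 m, N 6649340 m; P3: E 342940 m, N 6684920 m

UTM zone 34N: λ₀ = 21°, k₀ = 0.9996.
P1 (59.9322°, 18.3428°) → (351510.887, 6646841.189) m.
P2 (59.9458°, 17.9354°) → (328824.873, 6649338.876) m.
P3 (60.2705°, 18.1604°) → (342941.132, 6684917.489) m.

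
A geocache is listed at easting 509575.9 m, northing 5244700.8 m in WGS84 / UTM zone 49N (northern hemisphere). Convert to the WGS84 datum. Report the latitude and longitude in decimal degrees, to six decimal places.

lat 47.355700°, lon 111.126800°

Zone 49N: λ₀ = 111°, k₀ = 0.9996, false easting 500000 m.
Meridian distance M = (N − FN)/k₀ = 5246799.5 m.
Inverse transverse Mercator on WGS84 gives φ = 47.35570010°, λ = 111.12680029°.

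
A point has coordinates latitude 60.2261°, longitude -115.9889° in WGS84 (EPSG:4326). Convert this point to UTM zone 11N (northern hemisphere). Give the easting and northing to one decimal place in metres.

Zone 11 central meridian λ₀ = 6×11 − 183 = -117°; Δλ = +1.0111°.
Transverse Mercator on WGS84 with k₀ = 0.9996 gives E = 556010.074 m, N = 6677020.849 m.

E 556010.1 m, N 6677020.8 m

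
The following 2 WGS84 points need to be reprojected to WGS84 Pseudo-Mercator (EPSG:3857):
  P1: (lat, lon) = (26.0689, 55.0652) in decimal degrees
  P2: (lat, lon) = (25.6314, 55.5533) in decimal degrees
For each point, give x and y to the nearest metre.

Web Mercator: x = R·λ, y = R·ln tan(π/4+φ/2), R = 6378137 m.
P1 (26.0689°, 55.0652°) → (6129830.024, 3007617.009) m.
P2 (25.6314°, 55.5533°) → (6184165.068, 2953499.415) m.

P1: x 6129830 m, y 3007617 m; P2: x 6184165 m, y 2953499 m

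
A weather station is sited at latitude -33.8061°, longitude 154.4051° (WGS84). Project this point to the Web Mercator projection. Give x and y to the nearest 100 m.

Web Mercator is spherical with R = a = 6378137 m.
x = R·λ = 6378137 × 2.694877377 = 17188297.108 m.
y = R·ln tan(π/4 + φ/2) = 6378137 × -0.627580689 = -4002795.615 m.

x 17188300 m, y -4002800 m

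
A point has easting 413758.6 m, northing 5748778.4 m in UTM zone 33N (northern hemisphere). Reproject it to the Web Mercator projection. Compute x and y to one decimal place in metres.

Unproject from UTM 33N (λ₀ = 15°) → φ = 51.88310039°, λ = 13.74699977°.
Web Mercator (R = 6378137 m): x = 1530309.014 m, y = 6779016.042 m.

x 1530309.0 m, y 6779016.0 m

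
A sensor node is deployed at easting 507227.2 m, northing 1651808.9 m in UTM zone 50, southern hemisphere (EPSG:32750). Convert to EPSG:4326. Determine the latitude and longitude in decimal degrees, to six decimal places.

Zone 50S: λ₀ = 117°, k₀ = 0.9996, false easting 500000 m, false northing 10000000 m.
Meridian distance M = (N − FN)/k₀ = -8351531.7 m.
Inverse transverse Mercator on WGS84 gives φ = -75.22020032°, λ = 117.25380008°.

lat -75.220200°, lon 117.253800°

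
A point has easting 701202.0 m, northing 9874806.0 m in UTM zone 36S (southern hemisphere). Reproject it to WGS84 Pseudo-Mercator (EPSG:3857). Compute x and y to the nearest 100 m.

Unproject from UTM 36S (λ₀ = 33°) → φ = -1.13210025°, λ = 34.80820022°.
Web Mercator (R = 6378137 m): x = 3874831.124 m, y = -126033.024 m.

x 3874800 m, y -126000 m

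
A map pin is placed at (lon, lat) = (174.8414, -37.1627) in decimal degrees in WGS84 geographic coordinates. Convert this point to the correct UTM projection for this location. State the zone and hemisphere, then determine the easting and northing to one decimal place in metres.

Longitude 174.8414° lies in the 6° band [174°, 180°), giving zone 60; latitude is south of the equator, so 60S.
Zone 60 central meridian λ₀ = 6×60 − 183 = 177°; Δλ = -2.1586°.
Transverse Mercator on WGS84 with k₀ = 0.9996 gives E = 308333.897 m, N = 5884896.931 m.

Zone 60S: E 308333.9 m, N 5884896.9 m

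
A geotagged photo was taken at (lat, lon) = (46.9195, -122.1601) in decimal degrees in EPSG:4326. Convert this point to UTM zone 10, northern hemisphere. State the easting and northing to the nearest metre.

Zone 10 central meridian λ₀ = 6×10 − 183 = -123°; Δλ = +0.8399°.
Transverse Mercator on WGS84 with k₀ = 0.9996 gives E = 563949.574 m, N = 5196560.862 m.

E 563950 m, N 5196561 m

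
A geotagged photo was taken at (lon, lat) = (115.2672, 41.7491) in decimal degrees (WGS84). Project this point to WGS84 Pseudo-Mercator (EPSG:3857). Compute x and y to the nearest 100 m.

x 12831500 m, y 5123500 m

Web Mercator is spherical with R = a = 6378137 m.
x = R·λ = 6378137 × 2.011792160 = 12831486.009 m.
y = R·ln tan(π/4 + φ/2) = 6378137 × 0.803286229 = 5123469.621 m.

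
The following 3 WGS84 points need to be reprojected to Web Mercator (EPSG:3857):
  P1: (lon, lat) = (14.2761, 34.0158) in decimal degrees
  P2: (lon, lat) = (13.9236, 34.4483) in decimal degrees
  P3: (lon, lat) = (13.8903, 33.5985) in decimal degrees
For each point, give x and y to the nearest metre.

Web Mercator: x = R·λ, y = R·ln tan(π/4+φ/2), R = 6378137 m.
P1 (34.0158°, 14.2761°) → (1589208.183, 4030923.777) m.
P2 (34.4483°, 13.9236°) → (1549968.062, 4089157.786) m.
P3 (33.5985°, 13.8903°) → (1546261.123, 3975016.957) m.

P1: x 1589208 m, y 4030924 m; P2: x 1549968 m, y 4089158 m; P3: x 1546261 m, y 3975017 m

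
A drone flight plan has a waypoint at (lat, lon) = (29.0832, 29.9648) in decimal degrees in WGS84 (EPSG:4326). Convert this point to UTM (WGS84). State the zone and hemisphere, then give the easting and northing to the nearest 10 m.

Longitude 29.9648° lies in the 6° band [24°, 30°), giving zone 35; latitude is north of the equator, so 35N.
Zone 35 central meridian λ₀ = 6×35 − 183 = 27°; Δλ = +2.9648°.
Transverse Mercator on WGS84 with k₀ = 0.9996 gives E = 788608.190 m, N = 3220835.188 m.

Zone 35N: E 788610 m, N 3220840 m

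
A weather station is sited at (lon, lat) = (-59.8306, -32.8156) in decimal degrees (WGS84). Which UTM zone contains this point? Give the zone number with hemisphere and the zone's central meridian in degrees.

UTM zone = ⌊(λ + 180)/6⌋ + 1; -59.8306° ∈ [-60°, -54°) → zone 21.
Hemisphere: S (φ < 0).
Central meridian λ₀ = 6×21 − 183 = -57°.

Zone 21S, central meridian -57°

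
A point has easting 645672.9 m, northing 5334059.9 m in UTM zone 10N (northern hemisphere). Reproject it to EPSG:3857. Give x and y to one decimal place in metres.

Unproject from UTM 10N (λ₀ = -123°) → φ = 48.14309980°, λ = -121.04169947°.
Web Mercator (R = 6378137 m): x = -13474300.349 m, y = 6130694.646 m.

x -13474300.3 m, y 6130694.6 m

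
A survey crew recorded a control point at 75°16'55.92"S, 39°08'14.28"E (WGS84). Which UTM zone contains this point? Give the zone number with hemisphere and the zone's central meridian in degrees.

UTM zone = ⌊(λ + 180)/6⌋ + 1; 39.1373° ∈ [36°, 42°) → zone 37.
Hemisphere: S (φ < 0).
Central meridian λ₀ = 6×37 − 183 = 39°.

Zone 37S, central meridian 39°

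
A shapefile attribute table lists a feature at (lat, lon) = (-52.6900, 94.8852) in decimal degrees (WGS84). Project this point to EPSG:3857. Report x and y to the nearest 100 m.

Web Mercator is spherical with R = a = 6378137 m.
x = R·λ = 6378137 × 1.656059151 = 10562572.148 m.
y = R·ln tan(π/4 + φ/2) = 6378137 × -1.085875219 = -6925860.910 m.

x 10562600 m, y -6925900 m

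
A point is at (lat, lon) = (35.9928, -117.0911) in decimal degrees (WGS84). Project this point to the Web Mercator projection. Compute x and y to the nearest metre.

x -13034522 m, y 4299631 m

Web Mercator is spherical with R = a = 6378137 m.
x = R·λ = 6378137 × -2.043625220 = -13034521.628 m.
y = R·ln tan(π/4 + φ/2) = 6378137 × 0.674120156 = 4299630.708 m.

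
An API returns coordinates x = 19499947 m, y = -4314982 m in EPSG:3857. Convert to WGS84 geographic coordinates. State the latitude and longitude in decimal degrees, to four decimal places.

R = 6378137 m. λ = x/R = 175.17100430°.
φ = 2·arctan(exp(y/R)) − 90° = 2·arctan(0.50838) − 90° = -36.10429711°.

lat -36.1043°, lon 175.1710°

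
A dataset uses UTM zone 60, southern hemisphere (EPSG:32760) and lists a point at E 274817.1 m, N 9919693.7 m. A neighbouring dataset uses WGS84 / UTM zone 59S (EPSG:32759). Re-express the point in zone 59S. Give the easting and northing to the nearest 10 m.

E 942820 m, N 9919550 m

UTM 60S → geographic: φ = -0.72609988°, λ = 174.97660012°.
UTM 59S (λ₀ = 171°) forward: E = 942818.676 m, N = 9919549.129 m.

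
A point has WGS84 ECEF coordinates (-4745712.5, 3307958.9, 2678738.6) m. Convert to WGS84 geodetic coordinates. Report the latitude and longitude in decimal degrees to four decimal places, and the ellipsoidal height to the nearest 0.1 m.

λ = atan2(Y, X) = 145.12190003°; p = √(X²+Y²) = 5784840.5 m.
Bowring's method on WGS84 (a = 6378137 m, b = 6356752.314 m) gives φ = 24.99409996°, h = 607.020 m.

lat 24.9941°, lon 145.1219°, h 607.0 m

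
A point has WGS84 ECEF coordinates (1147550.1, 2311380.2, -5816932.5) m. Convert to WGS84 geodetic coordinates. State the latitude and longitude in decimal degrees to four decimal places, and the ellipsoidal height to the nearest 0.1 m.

lat -66.2187°, lon 63.5966°, h 3396.8 m

λ = atan2(Y, X) = 63.59659919°; p = √(X²+Y²) = 2580571.6 m.
Bowring's method on WGS84 (a = 6378137 m, b = 6356752.314 m) gives φ = -66.21870006°, h = 3396.804 m.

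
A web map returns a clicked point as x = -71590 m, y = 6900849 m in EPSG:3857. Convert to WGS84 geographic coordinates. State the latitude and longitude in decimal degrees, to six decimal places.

lat 52.553599°, lon -0.643104°

R = 6378137 m. λ = x/R = -0.64310391°.
φ = 2·arctan(exp(y/R)) − 90° = 2·arctan(2.95044) − 90° = 52.55359933°.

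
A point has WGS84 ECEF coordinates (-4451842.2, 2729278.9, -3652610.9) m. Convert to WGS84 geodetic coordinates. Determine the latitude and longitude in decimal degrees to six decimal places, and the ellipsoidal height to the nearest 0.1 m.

lat -35.153100°, lon 148.488900°, h 1465.1 m

λ = atan2(Y, X) = 148.48889989°; p = √(X²+Y²) = 5221863.9 m.
Bowring's method on WGS84 (a = 6378137 m, b = 6356752.314 m) gives φ = -35.15309978°, h = 1465.130 m.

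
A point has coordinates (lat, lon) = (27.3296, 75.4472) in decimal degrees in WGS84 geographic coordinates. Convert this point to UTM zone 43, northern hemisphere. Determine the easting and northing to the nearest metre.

Zone 43 central meridian λ₀ = 6×43 − 183 = 75°; Δλ = +0.4472°.
Transverse Mercator on WGS84 with k₀ = 0.9996 gives E = 544239.203 m, N = 3023021.595 m.

E 544239 m, N 3023022 m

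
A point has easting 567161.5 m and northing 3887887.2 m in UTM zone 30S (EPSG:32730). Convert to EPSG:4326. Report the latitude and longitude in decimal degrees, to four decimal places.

lat -55.1511°, lon -1.9461°

Zone 30S: λ₀ = -3°, k₀ = 0.9996, false easting 500000 m, false northing 10000000 m.
Meridian distance M = (N − FN)/k₀ = -6114558.6 m.
Inverse transverse Mercator on WGS84 gives φ = -55.15109980°, λ = -1.94610061°.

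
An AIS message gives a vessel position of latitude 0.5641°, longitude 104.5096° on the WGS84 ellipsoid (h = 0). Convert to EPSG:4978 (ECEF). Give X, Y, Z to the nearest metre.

X -1597916 m, Y 6174413 m, Z 62374 m

WGS84: a = 6378137 m, e² = 0.006694380; N(φ) = a/√(1−e²sin²φ) = 6378139.069 m.
X = (N+h)·cosφ·cosλ = -1597915.644 m; Y = (N+h)·cosφ·sinλ = 6174413.369 m; Z = (N(1−e²)+h)·sinφ = 62373.962 m.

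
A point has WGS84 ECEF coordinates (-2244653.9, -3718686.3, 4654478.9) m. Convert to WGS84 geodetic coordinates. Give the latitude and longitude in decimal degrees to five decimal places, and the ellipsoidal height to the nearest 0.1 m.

lat 47.17050°, lon -121.11580°, h -262.4 m

λ = atan2(Y, X) = -121.11580039°; p = √(X²+Y²) = 4343627.4 m.
Bowring's method on WGS84 (a = 6378137 m, b = 6356752.314 m) gives φ = 47.17049968°, h = -262.399 m.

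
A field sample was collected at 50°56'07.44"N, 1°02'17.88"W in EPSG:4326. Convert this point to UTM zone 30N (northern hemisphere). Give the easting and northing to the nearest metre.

Zone 30 central meridian λ₀ = 6×30 − 183 = -3°; Δλ = +1.9617°.
Transverse Mercator on WGS84 with k₀ = 0.9996 gives E = 637837.243 m, N = 5644473.599 m.

E 637837 m, N 5644474 m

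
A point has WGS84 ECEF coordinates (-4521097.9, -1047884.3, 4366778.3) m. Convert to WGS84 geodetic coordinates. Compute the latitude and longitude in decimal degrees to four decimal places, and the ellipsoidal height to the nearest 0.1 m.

lat 43.4486°, lon -166.9506°, h 4305.1 m

λ = atan2(Y, X) = -166.95060044°; p = √(X²+Y²) = 4640946.9 m.
Bowring's method on WGS84 (a = 6378137 m, b = 6356752.314 m) gives φ = 43.44860030°, h = 4305.091 m.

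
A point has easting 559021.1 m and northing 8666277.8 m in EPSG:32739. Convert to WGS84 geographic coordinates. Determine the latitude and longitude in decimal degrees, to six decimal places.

Zone 39S: λ₀ = 51°, k₀ = 0.9996, false easting 500000 m, false northing 10000000 m.
Meridian distance M = (N − FN)/k₀ = -1334255.9 m.
Inverse transverse Mercator on WGS84 gives φ = -12.06429999°, λ = 51.54230032°.

lat -12.064300°, lon 51.542300°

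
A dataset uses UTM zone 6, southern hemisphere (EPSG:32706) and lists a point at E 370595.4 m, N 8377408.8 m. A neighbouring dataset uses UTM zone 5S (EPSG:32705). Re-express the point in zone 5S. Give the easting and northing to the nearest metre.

UTM 6S → geographic: φ = -14.67380033°, λ = -148.20180013°.
UTM 5S (λ₀ = -153°) forward: E = 1017146.628 m, N = 8372257.953 m.

E 1017147 m, N 8372258 m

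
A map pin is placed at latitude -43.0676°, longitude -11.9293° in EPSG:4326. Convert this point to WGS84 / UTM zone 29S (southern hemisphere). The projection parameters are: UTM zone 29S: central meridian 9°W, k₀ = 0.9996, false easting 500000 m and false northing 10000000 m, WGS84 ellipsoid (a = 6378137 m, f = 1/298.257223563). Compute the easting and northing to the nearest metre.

E 261492 m, N 5227513 m

Zone 29 central meridian λ₀ = 6×29 − 183 = -9°; Δλ = -2.9293°.
Transverse Mercator on WGS84 with k₀ = 0.9996 gives E = 261492.338 m, N = 5227513.030 m.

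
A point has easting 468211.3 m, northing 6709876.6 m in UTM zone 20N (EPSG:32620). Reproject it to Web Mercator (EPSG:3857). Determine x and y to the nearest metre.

x -7077593 m, y 8517268 m

Unproject from UTM 20N (λ₀ = -63°) → φ = 60.52369961°, λ = -63.57909986°.
Web Mercator (R = 6378137 m): x = -7077593.022 m, y = 8517268.293 m.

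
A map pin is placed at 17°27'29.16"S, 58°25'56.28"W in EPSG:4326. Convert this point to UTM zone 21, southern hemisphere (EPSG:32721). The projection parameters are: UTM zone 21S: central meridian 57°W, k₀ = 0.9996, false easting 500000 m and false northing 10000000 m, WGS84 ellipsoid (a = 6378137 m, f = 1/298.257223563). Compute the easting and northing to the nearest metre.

Zone 21 central meridian λ₀ = 6×21 − 183 = -57°; Δλ = -1.4323°.
Transverse Mercator on WGS84 with k₀ = 0.9996 gives E = 347903.513 m, N = 8069196.085 m.

E 347904 m, N 8069196 m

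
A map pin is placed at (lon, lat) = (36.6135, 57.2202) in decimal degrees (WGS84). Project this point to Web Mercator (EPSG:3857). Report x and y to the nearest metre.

x 4075796 m, y 7805259 m

Web Mercator is spherical with R = a = 6378137 m.
x = R·λ = 6378137 × 0.639026126 = 4075796.176 m.
y = R·ln tan(π/4 + φ/2) = 6378137 × 1.223752243 = 7805259.457 m.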